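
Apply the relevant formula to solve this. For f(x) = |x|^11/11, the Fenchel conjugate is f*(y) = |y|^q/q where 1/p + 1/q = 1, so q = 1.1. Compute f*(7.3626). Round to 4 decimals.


The conjugate exponent q satisfies 1/p + 1/q = 1.
p = 11, so q = 11/(11 - 1) = 1.1
|y|^q = 7.3626^1.1 = 8.9895
f*(7.3626) = 8.9895 / 1.1 = 8.1722


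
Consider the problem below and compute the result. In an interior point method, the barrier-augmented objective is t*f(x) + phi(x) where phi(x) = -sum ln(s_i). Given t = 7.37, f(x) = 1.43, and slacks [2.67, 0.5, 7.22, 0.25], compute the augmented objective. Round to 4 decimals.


Step 1: Compute log-barrier.
ln values: [0.9821, -0.6931, 1.9769, -1.3863]
phi = -(0.9821 - 0.6931 + 1.9769 - 1.3863) = -0.8795
Step 2: Compute augmented objective.
t*f(x) = 7.37*1.43 = 10.5391
Total = 10.5391 - 0.8795 = 9.6596


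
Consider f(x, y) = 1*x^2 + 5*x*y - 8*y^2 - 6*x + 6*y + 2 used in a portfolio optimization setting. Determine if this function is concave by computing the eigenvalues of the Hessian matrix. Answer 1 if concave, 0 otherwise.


The Hessian of f(x,y) = 1*x^2 + 5*x*y - 8*y^2 - 6*x + 6*y + 2 is:
H = [[2, 5], [5, -16]]
Trace = 2 - 16 = -14
Determinant = 2*-16 - (5)^2 = -57
Discriminant = (-14)^2 - 4*-57 = 424.0
Eigenvalues: lambda_1 = -17.2956, lambda_2 = 3.2956
The function is not concave.

0


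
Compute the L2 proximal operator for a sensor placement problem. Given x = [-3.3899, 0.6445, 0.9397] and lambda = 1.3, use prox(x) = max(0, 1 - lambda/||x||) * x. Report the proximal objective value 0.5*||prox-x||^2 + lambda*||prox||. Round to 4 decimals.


Step 1: Compute ||x||.
||x|| = 3.5763
Step 2: Compute scaling factor.
scale = max(0, 1 - 1.3/3.5763) = 0.6365
Step 3: prox(x) = [-2.1577, 0.4102, 0.5981]
||prox(x)|| = 2.2763
Step 4: Proximal objective.
0.5*||prox-x||^2 = 0.845
lambda*||prox|| = 2.9592
Total = 3.8042


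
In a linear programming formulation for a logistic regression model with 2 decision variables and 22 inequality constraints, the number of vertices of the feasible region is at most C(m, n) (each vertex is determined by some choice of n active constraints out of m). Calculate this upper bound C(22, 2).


Each vertex corresponds to some choice of n active constraints out of m, so the number of vertices is at most C(m, n) = m! / (n!(m-n)!).
m = 22, n = 2
Numerator: 22 * 21
Denominator: 2! = 2
C(22, 2) = 231


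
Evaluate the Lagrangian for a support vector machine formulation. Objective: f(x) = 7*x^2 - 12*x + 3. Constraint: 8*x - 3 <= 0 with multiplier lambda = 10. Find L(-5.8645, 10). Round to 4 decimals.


Step 1: Evaluate f(x).
f(-5.8645) = 7*(-5.8645)^2 - 12*(-5.8645) + 3 = 314.1205
Step 2: Evaluate g(x).
g(-5.8645) = 8*-5.8645 - 3 = -49.916
Step 3: Compute Lagrangian.
L = 314.1205 + 10*-49.916 = -185.0395


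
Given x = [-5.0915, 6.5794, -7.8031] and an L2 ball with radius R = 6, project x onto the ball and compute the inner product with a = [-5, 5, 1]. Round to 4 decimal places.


Step 1: Compute ||x|| (intermediates to 6 decimals).
||x|| = sqrt((-5.0915)^2 + 6.5794^2 + (-7.8031)^2) = 11.406149
Step 2: Project.
Since ||x|| > R, scale = R/||x|| = 6/11.406149 = 0.526032, proj(x) = scale * x
proj(x) = [-2.678292, 3.460975, -4.10468]
Step 3: Dot product.
a^T * proj(x) = -5*(-2.678292) + 5*3.460975 + 1*(-4.10468) = 26.5917


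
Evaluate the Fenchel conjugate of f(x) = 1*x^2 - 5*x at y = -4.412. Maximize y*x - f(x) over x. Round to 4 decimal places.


f*(y) = sup_x {y*x - a*x^2 - b*x} = sup_x {(y-b)*x - a*x^2}
FOC: (y - b) - 2a*x = 0 => x* = (y - b)/(2a)
x* = (-4.412 + 5)/(2*1) = 0.294
f*(-4.412) = (y-b)^2/(4a) = (-4.412 + 5)^2/(4*1)
= 0.3457/4 = 0.0864


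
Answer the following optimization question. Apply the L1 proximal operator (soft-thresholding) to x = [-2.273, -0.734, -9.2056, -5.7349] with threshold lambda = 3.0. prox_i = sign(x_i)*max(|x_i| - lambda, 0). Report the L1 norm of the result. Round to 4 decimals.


Soft-thresholding with lambda = 3.0:
prox(-2.273) = sign(-2.273)*max(|-2.273| - 3.0, 0) = 0.0
prox(-0.734) = sign(-0.734)*max(|-0.734| - 3.0, 0) = 0.0
prox(-9.2056) = sign(-9.2056)*max(|-9.2056| - 3.0, 0) = -6.2056
prox(-5.7349) = sign(-5.7349)*max(|-5.7349| - 3.0, 0) = -2.7349
prox(x) = [0.0, 0.0, -6.2056, -2.7349]
||prox(x)||_1 = 0.0 + 0.0 + 6.2056 + 2.7349 = 8.9405


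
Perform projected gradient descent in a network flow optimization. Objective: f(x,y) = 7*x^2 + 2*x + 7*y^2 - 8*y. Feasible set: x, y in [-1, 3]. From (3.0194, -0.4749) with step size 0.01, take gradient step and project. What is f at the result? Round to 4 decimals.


Step 1: Compute gradient at (3.0194, -0.4749).
grad_x = 2*7*3.0194 + 2 = 44.2716
grad_y = 2*7*-0.4749 - 8 = -14.6486
Step 2: Gradient step.
x_raw = 3.0194 - 0.01*44.2716 = 2.5767
y_raw = -0.4749 - 0.01*-14.6486 = -0.3284
Step 3: Project onto [-1, 3].
x_proj = clip(2.5767) = 2.5767
y_proj = clip(-0.3284) = -0.3284
Step 4: Evaluate f.
f(2.5767, -0.3284) = 55.0108


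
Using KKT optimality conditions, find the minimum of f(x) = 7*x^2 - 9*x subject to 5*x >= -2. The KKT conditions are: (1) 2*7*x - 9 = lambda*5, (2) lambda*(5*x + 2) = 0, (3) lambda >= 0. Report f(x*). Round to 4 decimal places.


Step 1: Try lambda = 0 (constraint inactive).
Stationarity: 2*7*x - 9 = 0
x* = 9/(2*7) = 9/14 = 0.6429 (rounded; the exact value 9/14 is used below)
Check constraint: 5*0.6429 = 3.2145 >= -2 -- satisfied.
Step 2: Compute optimal value.
f(x*) = 7*(9/14)^2 - 9*(9/14) = -2.8929


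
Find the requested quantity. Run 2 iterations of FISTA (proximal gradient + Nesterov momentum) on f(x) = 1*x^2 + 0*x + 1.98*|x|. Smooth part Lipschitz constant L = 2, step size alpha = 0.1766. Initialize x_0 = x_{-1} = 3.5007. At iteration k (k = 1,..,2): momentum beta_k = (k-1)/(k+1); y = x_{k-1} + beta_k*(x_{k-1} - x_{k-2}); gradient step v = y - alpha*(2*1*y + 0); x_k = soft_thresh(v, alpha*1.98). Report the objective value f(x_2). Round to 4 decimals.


FISTA on f(x) = 1*x^2 + 0*x + 1.98*|x|
L = 2, alpha = 0.1766
Iteration 1: beta = 0.0, y = 3.5007 + 0.0*(3.5007 - 3.5007) = 3.5007
  grad(y) = 7.0014, v = y - alpha*grad = 2.2643
  prox(v) = soft_thresh(2.2643, 0.3497) = 1.9146
Iteration 2: beta = 0.3333, y = 1.9146 + 0.3333*(1.9146 - 3.5007) = 1.3859
  grad(y) = 2.7718, v = y - alpha*grad = 0.8964
  prox(v) = soft_thresh(0.8964, 0.3497) = 0.5467
f(x_2) = 1*0.5467^2 + 0*0.5467 + 1.98*|0.5467| = 1.3814


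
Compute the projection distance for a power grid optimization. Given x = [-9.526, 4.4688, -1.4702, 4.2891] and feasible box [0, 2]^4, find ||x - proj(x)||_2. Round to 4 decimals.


Project each component onto [0, 2].
clip(-9.526) = 0.0, clip(4.4688) = 2.0, clip(-1.4702) = 0.0, clip(4.2891) = 2.0
Projection = [0.0, 2.0, 0.0, 2.0]
Squared diffs: [90.7447, 6.095, 2.1615, 5.24]
Distance = sqrt(104.2412) = 10.2099


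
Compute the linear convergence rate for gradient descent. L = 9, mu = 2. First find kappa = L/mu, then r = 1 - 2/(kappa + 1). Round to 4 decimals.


Step 1: Compute the condition number.
kappa = L/mu = 9/2 = 4.5
Step 2: Compute the convergence rate.
r = 1 - 2/(kappa + 1) = 1 - 2*mu/(L + mu) = (L - mu)/(L + mu) = 7/11 = 0.6364


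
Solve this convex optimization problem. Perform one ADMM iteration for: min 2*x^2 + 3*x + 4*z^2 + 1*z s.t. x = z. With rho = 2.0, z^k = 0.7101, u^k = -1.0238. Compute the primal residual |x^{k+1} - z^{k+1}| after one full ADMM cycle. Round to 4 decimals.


ADMM iteration with rho = 2.0, z^k = 0.7101, u^k = -1.0238
Step 1: x-update.
Minimize 2*x^2 + 3*x + (2.0/2)*(x - 0.7101 - 1.0238)^2
FOC: (2*2 + 2.0)*x = -3 + 2.0*(0.7101 + 1.0238)
x^{k+1} = 0.078
Step 2: z-update.
Minimize 4*z^2 + 1*z + (2.0/2)*(0.078 - z - 1.0238)^2
FOC: (2*4 + 2.0)*z = -1 + 2.0*(0.078 - 1.0238)
z^{k+1} = -0.2892
Step 3: u-update.
u^{k+1} = -1.0238 + 0.078 + 0.2892 = -0.6567
Step 4: Primal residual = |0.078 + 0.2892| = 0.3671


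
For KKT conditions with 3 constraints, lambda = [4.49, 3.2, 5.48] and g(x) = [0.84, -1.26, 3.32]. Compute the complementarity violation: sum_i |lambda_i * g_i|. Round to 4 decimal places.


KKT complementary slackness check:
lambda_1 * g_1 = 4.49 * 0.84 = 3.7716
lambda_2 * g_2 = 3.2 * -1.26 = -4.032
lambda_3 * g_3 = 5.48 * 3.32 = 18.1936
Total violation = 3.7716 + 4.032 + 18.1936 = 25.9972


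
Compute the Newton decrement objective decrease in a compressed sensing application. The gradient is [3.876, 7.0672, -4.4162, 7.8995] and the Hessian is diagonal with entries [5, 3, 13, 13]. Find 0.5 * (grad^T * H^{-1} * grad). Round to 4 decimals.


Step 1: H is diagonal, so H^(-1) * g = [0.7752, 2.3557, -0.3397, 0.6077].
Step 2: g^T H^(-1) g = sum_i g_i^2 / H_ii
  = (3.876)^2/5 + (7.0672)^2/3 + (-4.4162)^2/13 + (7.8995)^2/13
  = 3.0047 + 16.6484 + 1.5002 + 4.8002 = 25.9535
Step 3: Objective decrease = 0.5 * g^T H^(-1) g = 12.9767


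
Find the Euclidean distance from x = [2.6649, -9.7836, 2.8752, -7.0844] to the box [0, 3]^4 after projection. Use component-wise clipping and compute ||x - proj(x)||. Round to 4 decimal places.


Project each component onto [0, 3].
clip(2.6649) = 2.6649, clip(-9.7836) = 0.0, clip(2.8752) = 2.8752, clip(-7.0844) = 0.0
Projection = [2.6649, 0.0, 2.8752, 0.0]
Squared diffs: [0.0, 95.7188, 0.0, 50.1887]
Distance = sqrt(145.9075) = 12.0792


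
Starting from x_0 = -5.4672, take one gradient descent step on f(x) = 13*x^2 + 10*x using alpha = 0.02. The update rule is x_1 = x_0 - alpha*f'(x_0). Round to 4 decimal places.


We compute the gradient at x_0 and apply the update.
f'(x) = 26*x + 10
f'(-5.4672) = 26*-5.4672 + 10 = -132.1472
x_1 = -5.4672 - 0.02*-132.1472 = -2.8243


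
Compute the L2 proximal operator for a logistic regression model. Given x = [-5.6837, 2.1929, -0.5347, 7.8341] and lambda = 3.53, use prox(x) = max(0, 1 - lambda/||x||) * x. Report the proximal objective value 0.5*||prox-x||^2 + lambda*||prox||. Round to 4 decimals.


Step 1: Compute ||x||.
||x|| = 9.9384
Step 2: Compute scaling factor.
scale = max(0, 1 - 3.53/9.9384) = 0.6448
Step 3: prox(x) = [-3.6649, 1.414, -0.3448, 5.0515]
||prox(x)|| = 6.4084
Step 4: Proximal objective.
0.5*||prox-x||^2 = 6.2305
lambda*||prox|| = 22.6217
Total = 28.8522


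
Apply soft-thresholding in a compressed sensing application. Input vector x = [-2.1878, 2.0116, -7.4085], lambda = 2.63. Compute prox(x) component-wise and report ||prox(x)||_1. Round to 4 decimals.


Soft-thresholding with lambda = 2.63:
prox(-2.1878) = sign(-2.1878)*max(|-2.1878| - 2.63, 0) = 0.0
prox(2.0116) = sign(2.0116)*max(|2.0116| - 2.63, 0) = 0.0
prox(-7.4085) = sign(-7.4085)*max(|-7.4085| - 2.63, 0) = -4.7785
prox(x) = [0.0, 0.0, -4.7785]
||prox(x)||_1 = 0.0 + 0.0 + 4.7785 = 4.7785


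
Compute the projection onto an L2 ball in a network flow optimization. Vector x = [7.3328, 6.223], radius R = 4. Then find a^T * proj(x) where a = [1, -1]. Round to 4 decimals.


Step 1: Compute ||x|| (intermediates to 6 decimals).
||x|| = sqrt(7.3328^2 + 6.223^2) = 9.617468
Step 2: Project.
Since ||x|| > R, scale = R/||x|| = 4/9.617468 = 0.41591, proj(x) = scale * x
proj(x) = [3.049785, 2.588208]
Step 3: Dot product.
a^T * proj(x) = 1*3.049785 - 1*2.588208 = 0.4616


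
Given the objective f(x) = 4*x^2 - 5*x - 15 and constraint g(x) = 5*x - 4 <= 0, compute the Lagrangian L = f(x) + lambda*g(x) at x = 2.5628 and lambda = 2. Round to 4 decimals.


Step 1: Evaluate f(x).
f(2.5628) = 4*2.5628^2 - 5*2.5628 - 15 = -1.5422
Step 2: Evaluate g(x).
g(2.5628) = 5*2.5628 - 4 = 8.814
Step 3: Compute Lagrangian.
L = -1.5422 + 2*8.814 = 16.0858


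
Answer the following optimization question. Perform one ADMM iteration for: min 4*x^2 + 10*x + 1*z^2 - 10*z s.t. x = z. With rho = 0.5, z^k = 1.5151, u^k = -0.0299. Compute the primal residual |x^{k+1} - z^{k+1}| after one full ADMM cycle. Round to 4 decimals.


ADMM iteration with rho = 0.5, z^k = 1.5151, u^k = -0.0299
Step 1: x-update.
Minimize 4*x^2 + 10*x + (0.5/2)*(x - 1.5151 - 0.0299)^2
FOC: (2*4 + 0.5)*x = -10 + 0.5*(1.5151 + 0.0299)
x^{k+1} = -1.0856
Step 2: z-update.
Minimize 1*z^2 - 10*z + (0.5/2)*(-1.0856 - z - 0.0299)^2
FOC: (2*1 + 0.5)*z = 10 + 0.5*(-1.0856 - 0.0299)
z^{k+1} = 3.7769
Step 3: u-update.
u^{k+1} = -0.0299 - 1.0856 - 3.7769 = -4.8924
Step 4: Primal residual = |-1.0856 - 3.7769| = 4.8625


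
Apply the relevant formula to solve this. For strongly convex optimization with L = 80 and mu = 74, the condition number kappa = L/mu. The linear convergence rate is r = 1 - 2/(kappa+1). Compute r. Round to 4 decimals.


Step 1: Compute the condition number.
kappa = L/mu = 80/74 = 1.0811
Step 2: Compute the convergence rate.
r = 1 - 2/(kappa + 1) = 1 - 2*mu/(L + mu) = (L - mu)/(L + mu) = 6/154 = 0.039


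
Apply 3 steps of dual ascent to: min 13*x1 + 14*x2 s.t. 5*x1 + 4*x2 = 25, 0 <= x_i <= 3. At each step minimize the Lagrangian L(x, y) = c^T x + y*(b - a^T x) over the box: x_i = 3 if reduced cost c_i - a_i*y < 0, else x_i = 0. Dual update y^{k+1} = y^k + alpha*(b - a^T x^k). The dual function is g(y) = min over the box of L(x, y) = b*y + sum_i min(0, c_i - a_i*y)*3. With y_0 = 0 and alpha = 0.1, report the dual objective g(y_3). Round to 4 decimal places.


Dual ascent for LP: min 13*x1 + 14*x2, 5*x1 + 4*x2 = 25, 0 <= x_i <= 3
Step 1: y^k = 0.0, reduced costs: (13.0, 14.0)
  x^k = (0.0, 0.0), subgradient = b - a^T x = 25.0
  y^{k+1} = 0.0 + 0.1*25.0 = 2.5
Step 2: y^k = 2.5, reduced costs: (0.5, 4.0)
  x^k = (0.0, 0.0), subgradient = b - a^T x = 25.0
  y^{k+1} = 2.5 + 0.1*25.0 = 5.0
Step 3: y^k = 5.0, reduced costs: (-12.0, -6.0)
  x^k = (3.0, 3.0), subgradient = b - a^T x = -2.0
  y^{k+1} = 5.0 + 0.1*-2.0 = 4.8
Dual objective at y_3 = 4.8: reduced costs (-11.0, -5.2), box minimizer x = (3.0, 3.0)
g(y_3) = b*y + (c1 - a1*y)*x1 + (c2 - a2*y)*x2 = 25*4.8 + (-11.0)*3.0 + (-5.2)*3.0 = 120.0 - 33.0 - 15.6 = 71.4


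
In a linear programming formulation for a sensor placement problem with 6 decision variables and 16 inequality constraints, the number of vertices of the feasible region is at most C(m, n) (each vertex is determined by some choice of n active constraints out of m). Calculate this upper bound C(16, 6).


Each vertex corresponds to some choice of n active constraints out of m, so the number of vertices is at most C(m, n) = m! / (n!(m-n)!).
m = 16, n = 6
Numerator: 16 * 15 * 14 * 13 * 12 * 11
Denominator: 6! = 720
C(16, 6) = 8008


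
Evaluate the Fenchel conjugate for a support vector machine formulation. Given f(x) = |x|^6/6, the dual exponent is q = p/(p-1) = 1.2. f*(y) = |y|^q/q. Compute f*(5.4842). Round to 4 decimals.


The conjugate exponent q satisfies 1/p + 1/q = 1.
p = 6, so q = 6/(6 - 1) = 1.2
|y|^q = 5.4842^1.2 = 7.7079
f*(5.4842) = 7.7079 / 1.2 = 6.4232


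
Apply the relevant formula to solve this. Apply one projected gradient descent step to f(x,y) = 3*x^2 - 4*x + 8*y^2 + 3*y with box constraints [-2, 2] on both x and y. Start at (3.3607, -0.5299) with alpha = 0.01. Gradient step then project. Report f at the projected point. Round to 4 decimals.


Step 1: Compute gradient at (3.3607, -0.5299).
grad_x = 2*3*3.3607 - 4 = 16.1642
grad_y = 2*8*-0.5299 + 3 = -5.4784
Step 2: Gradient step.
x_raw = 3.3607 - 0.01*16.1642 = 3.1991
y_raw = -0.5299 - 0.01*-5.4784 = -0.4751
Step 3: Project onto [-2, 2].
x_proj = clip(3.1991) = 2.0
y_proj = clip(-0.4751) = -0.4751
Step 4: Evaluate f.
f(2.0, -0.4751) = 4.3805


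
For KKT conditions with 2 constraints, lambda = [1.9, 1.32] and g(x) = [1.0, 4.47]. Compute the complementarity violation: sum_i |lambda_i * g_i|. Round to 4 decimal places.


KKT complementary slackness check:
lambda_1 * g_1 = 1.9 * 1.0 = 1.9
lambda_2 * g_2 = 1.32 * 4.47 = 5.9004
Total violation = 1.9 + 5.9004 = 7.8004


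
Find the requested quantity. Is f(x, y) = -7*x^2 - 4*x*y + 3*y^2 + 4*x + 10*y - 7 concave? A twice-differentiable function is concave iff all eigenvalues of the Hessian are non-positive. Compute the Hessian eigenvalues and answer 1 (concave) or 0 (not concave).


The Hessian of f(x,y) = -7*x^2 - 4*x*y + 3*y^2 + 4*x + 10*y - 7 is:
H = [[-14, -4], [-4, 6]]
Trace = -14 + 6 = -8
Determinant = -14*6 - (-4)^2 = -100
Discriminant = (-8)^2 - 4*-100 = 464.0
Eigenvalues: lambda_1 = -14.7703, lambda_2 = 6.7703
The function is not concave.

0


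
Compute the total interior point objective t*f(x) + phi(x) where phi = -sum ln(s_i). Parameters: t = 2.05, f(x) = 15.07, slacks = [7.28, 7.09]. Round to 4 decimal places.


Step 1: Compute log-barrier.
ln values: [1.9851, 1.9587]
phi = -(1.9851 + 1.9587) = -3.9438
Step 2: Compute augmented objective.
t*f(x) = 2.05*15.07 = 30.8935
Total = 30.8935 - 3.9438 = 26.9497


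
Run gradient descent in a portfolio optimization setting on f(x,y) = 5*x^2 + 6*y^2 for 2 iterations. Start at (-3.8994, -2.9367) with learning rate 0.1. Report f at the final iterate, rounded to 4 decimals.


Gradient descent on f(x,y) = 5*x^2 + 6*y^2.
Starting point: (-3.8994, -2.9367), alpha = 0.1
Step 1: grad_x = 2*5*-3.8994 = -38.994, grad_y = 2*6*-2.9367 = -35.2404
  x_1 = -3.8994 - 0.1*-38.994 = 0.0
  y_1 = -2.9367 - 0.1*-35.2404 = 0.5873
Step 2: grad_x = 2*5*0.0 = 0.0, grad_y = 2*6*0.5873 = 7.0481
  x_2 = 0.0 - 0.1*0.0 = 0.0
  y_2 = 0.5873 - 0.1*7.0481 = -0.1175
f(0.0, -0.1175) = 5*0.0^2 + 6*(-0.1175)^2 = 0.0828


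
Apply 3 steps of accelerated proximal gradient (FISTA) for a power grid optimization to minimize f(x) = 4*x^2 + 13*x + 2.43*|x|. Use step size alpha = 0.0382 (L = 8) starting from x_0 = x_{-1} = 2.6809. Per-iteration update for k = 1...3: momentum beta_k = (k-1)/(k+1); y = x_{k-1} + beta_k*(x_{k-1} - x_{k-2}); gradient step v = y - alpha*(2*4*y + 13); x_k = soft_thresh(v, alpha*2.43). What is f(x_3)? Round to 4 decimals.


FISTA on f(x) = 4*x^2 + 13*x + 2.43*|x|
L = 8, alpha = 0.0382
Iteration 1: beta = 0.0, y = 2.6809 + 0.0*(2.6809 - 2.6809) = 2.6809
  grad(y) = 34.4472, v = y - alpha*grad = 1.365
  prox(v) = soft_thresh(1.365, 0.0928) = 1.2722
Iteration 2: beta = 0.3333, y = 1.2722 + 0.3333*(1.2722 - 2.6809) = 0.8026
  grad(y) = 19.421, v = y - alpha*grad = 0.0607
  prox(v) = soft_thresh(0.0607, 0.0928) = 0.0
Iteration 3: beta = 0.5, y = 0.0 + 0.5*(0.0 - 1.2722) = -0.6361
  grad(y) = 7.9112, v = y - alpha*grad = -0.9383
  prox(v) = soft_thresh(-0.9383, 0.0928) = -0.8455
f(x_3) = 4*(-0.8455)^2 + 13*(-0.8455) + 2.43*|-0.8455| = -6.0774


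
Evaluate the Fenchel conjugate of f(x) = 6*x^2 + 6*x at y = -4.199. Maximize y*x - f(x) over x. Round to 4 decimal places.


f*(y) = sup_x {y*x - a*x^2 - b*x} = sup_x {(y-b)*x - a*x^2}
FOC: (y - b) - 2a*x = 0 => x* = (y - b)/(2a)
x* = (-4.199 - 6)/(2*6) = -0.8499
f*(-4.199) = (y-b)^2/(4a) = (-4.199 - 6)^2/(4*6)
= 104.0196/24 = 4.3342


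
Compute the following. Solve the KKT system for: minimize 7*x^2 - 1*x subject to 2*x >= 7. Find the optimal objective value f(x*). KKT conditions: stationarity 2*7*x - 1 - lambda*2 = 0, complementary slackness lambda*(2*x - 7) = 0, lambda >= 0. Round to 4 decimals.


Step 1: Try lambda = 0 (constraint inactive).
x_unc = 1/(2*7) = 0.0714
Check: 2*0.0714 = 0.1428 < 7 -- violated!
Step 2: Constraint must be active: 2*x = 7
x* = 7/2 = 3.5
lambda = (2*7*3.5 - 1)/2 = 24.0
Step 3: Compute optimal value.
f(x*) = 7*3.5^2 - 1*3.5 = 82.25


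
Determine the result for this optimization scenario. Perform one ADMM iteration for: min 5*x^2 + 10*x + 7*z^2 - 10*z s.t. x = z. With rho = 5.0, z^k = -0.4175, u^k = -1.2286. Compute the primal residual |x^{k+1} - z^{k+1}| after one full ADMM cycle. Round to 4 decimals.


ADMM iteration with rho = 5.0, z^k = -0.4175, u^k = -1.2286
Step 1: x-update.
Minimize 5*x^2 + 10*x + (5.0/2)*(x + 0.4175 - 1.2286)^2
FOC: (2*5 + 5.0)*x = -10 + 5.0*(-0.4175 + 1.2286)
x^{k+1} = -0.3963
Step 2: z-update.
Minimize 7*z^2 - 10*z + (5.0/2)*(-0.3963 - z - 1.2286)^2
FOC: (2*7 + 5.0)*z = 10 + 5.0*(-0.3963 - 1.2286)
z^{k+1} = 0.0987
Step 3: u-update.
u^{k+1} = -1.2286 - 0.3963 - 0.0987 = -1.7236
Step 4: Primal residual = |-0.3963 - 0.0987| = 0.495


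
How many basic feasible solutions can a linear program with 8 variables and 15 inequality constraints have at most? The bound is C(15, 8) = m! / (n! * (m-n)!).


Each vertex corresponds to some choice of n active constraints out of m, so the number of vertices is at most C(m, n) = m! / (n!(m-n)!).
m = 15, n = 8
Numerator: 15 * 14 * 13 * 12 * 11 * 10 * 9 * 8
Denominator: 8! = 40320
C(15, 8) = 6435


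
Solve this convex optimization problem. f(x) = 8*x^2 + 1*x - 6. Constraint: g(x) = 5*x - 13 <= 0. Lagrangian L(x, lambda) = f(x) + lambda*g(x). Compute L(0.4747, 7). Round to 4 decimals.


Step 1: Evaluate f(x).
f(0.4747) = 8*0.4747^2 + 1*0.4747 - 6 = -3.7226
Step 2: Evaluate g(x).
g(0.4747) = 5*0.4747 - 13 = -10.6265
Step 3: Compute Lagrangian.
L = -3.7226 + 7*-10.6265 = -78.1081


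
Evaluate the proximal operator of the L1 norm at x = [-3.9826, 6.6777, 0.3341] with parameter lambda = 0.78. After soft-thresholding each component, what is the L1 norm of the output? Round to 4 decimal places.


Soft-thresholding with lambda = 0.78:
prox(-3.9826) = sign(-3.9826)*max(|-3.9826| - 0.78, 0) = -3.2026
prox(6.6777) = sign(6.6777)*max(|6.6777| - 0.78, 0) = 5.8977
prox(0.3341) = sign(0.3341)*max(|0.3341| - 0.78, 0) = 0.0
prox(x) = [-3.2026, 5.8977, 0.0]
||prox(x)||_1 = 3.2026 + 5.8977 + 0.0 = 9.1003


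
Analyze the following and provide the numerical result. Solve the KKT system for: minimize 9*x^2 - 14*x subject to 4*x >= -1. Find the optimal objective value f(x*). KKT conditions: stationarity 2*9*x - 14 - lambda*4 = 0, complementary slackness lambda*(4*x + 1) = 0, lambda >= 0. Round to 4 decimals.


Step 1: Try lambda = 0 (constraint inactive).
Stationarity: 2*9*x - 14 = 0
x* = 14/(2*9) = 7/9 = 0.7778 (rounded; the exact value 7/9 is used below)
Check constraint: 4*0.7778 = 3.1112 >= -1 -- satisfied.
Step 2: Compute optimal value.
f(x*) = 9*(7/9)^2 - 14*(7/9) = -5.4444


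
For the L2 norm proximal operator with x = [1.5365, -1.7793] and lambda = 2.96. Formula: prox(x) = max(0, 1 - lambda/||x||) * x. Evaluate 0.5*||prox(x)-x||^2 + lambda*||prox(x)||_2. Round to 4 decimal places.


Step 1: Compute ||x||.
||x|| = 2.3509
Step 2: Compute scaling factor.
scale = max(0, 1 - 2.96/2.3509) = 0.0
Step 3: prox(x) = [0.0, -0.0]
||prox(x)|| = 0.0
Step 4: Proximal objective.
0.5*||prox-x||^2 = 2.7634
lambda*||prox|| = 0.0
Total = 2.7634


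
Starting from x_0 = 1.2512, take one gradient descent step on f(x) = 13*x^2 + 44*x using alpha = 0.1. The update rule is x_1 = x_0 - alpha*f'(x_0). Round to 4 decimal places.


We compute the gradient at x_0 and apply the update.
f'(x) = 26*x + 44
f'(1.2512) = 26*1.2512 + 44 = 76.5312
x_1 = 1.2512 - 0.1*76.5312 = -6.4019


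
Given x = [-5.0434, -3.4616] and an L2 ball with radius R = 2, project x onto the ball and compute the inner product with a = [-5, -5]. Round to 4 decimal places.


Step 1: Compute ||x|| (intermediates to 6 decimals).
||x|| = sqrt((-5.0434)^2 + (-3.4616)^2) = 6.117071
Step 2: Project.
Since ||x|| > R, scale = R/||x|| = 2/6.117071 = 0.326954, proj(x) = scale * x
proj(x) = [-1.64896, -1.131784]
Step 3: Dot product.
a^T * proj(x) = -5*(-1.64896) - 5*(-1.131784) = 13.9037


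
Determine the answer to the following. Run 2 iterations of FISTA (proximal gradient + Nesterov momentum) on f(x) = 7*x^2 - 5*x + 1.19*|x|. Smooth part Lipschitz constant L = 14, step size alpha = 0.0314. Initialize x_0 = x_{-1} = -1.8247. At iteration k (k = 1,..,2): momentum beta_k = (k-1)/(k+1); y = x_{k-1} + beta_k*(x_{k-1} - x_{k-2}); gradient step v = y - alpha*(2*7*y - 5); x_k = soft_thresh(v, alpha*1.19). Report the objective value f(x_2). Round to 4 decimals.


FISTA on f(x) = 7*x^2 - 5*x + 1.19*|x|
L = 14, alpha = 0.0314
Iteration 1: beta = 0.0, y = -1.8247 + 0.0*(-1.8247 + 1.8247) = -1.8247
  grad(y) = -30.5458, v = y - alpha*grad = -0.8656
  prox(v) = soft_thresh(-0.8656, 0.0374) = -0.8282
Iteration 2: beta = 0.3333, y = -0.8282 + 0.3333*(-0.8282 + 1.8247) = -0.496
  grad(y) = -11.9444, v = y - alpha*grad = -0.121
  prox(v) = soft_thresh(-0.121, 0.0374) = -0.0836
f(x_2) = 7*(-0.0836)^2 - 5*(-0.0836) + 1.19*|-0.0836| = 0.5665


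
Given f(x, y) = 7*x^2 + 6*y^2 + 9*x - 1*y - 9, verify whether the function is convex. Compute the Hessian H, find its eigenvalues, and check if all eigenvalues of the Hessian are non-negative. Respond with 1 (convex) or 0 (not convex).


The Hessian of f(x,y) = 7*x^2 + 6*y^2 + 9*x - 1*y - 9 is:
H = [[14, 0], [0, 12]]
Trace = 14 + 12 = 26
Determinant = 14*12 - (0)^2 = 168
Discriminant = (26)^2 - 4*168 = 4.0
Eigenvalues: lambda_1 = 12.0, lambda_2 = 14.0
The function is convex.

1


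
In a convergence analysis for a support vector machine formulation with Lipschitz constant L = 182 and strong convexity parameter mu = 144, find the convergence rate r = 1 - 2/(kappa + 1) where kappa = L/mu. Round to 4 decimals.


Step 1: Compute the condition number.
kappa = L/mu = 182/144 = 1.2639
Step 2: Compute the convergence rate.
r = 1 - 2/(kappa + 1) = 1 - 2*mu/(L + mu) = (L - mu)/(L + mu) = 38/326 = 0.1166


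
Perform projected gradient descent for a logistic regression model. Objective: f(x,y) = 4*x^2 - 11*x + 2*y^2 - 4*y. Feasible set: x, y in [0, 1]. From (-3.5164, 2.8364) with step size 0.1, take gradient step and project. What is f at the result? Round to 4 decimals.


Step 1: Compute gradient at (-3.5164, 2.8364).
grad_x = 2*4*-3.5164 - 11 = -39.1312
grad_y = 2*2*2.8364 - 4 = 7.3456
Step 2: Gradient step.
x_raw = -3.5164 - 0.1*-39.1312 = 0.3967
y_raw = 2.8364 - 0.1*7.3456 = 2.1018
Step 3: Project onto [0, 1].
x_proj = clip(0.3967) = 0.3967
y_proj = clip(2.1018) = 1.0
Step 4: Evaluate f.
f(0.3967, 1.0) = -5.7344


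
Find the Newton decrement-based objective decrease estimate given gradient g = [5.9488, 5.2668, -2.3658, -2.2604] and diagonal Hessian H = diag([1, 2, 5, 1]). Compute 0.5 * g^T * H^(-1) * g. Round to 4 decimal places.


Step 1: H is diagonal, so H^(-1) * g = [5.9488, 2.6334, -0.4732, -2.2604].
Step 2: g^T H^(-1) g = sum_i g_i^2 / H_ii
  = (5.9488)^2/1 + (5.2668)^2/2 + (-2.3658)^2/5 + (-2.2604)^2/1
  = 35.3882 + 13.8696 + 1.1194 + 5.1094 = 55.4866
Step 3: Objective decrease = 0.5 * g^T H^(-1) g = 27.7433


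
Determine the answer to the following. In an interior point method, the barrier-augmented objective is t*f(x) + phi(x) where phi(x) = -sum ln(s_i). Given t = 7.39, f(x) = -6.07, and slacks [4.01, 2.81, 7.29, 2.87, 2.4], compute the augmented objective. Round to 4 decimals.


Step 1: Compute log-barrier.
ln values: [1.3888, 1.0332, 1.9865, 1.0543, 0.8755]
phi = -(1.3888 + 1.0332 + 1.9865 + 1.0543 + 0.8755) = -6.3383
Step 2: Compute augmented objective.
t*f(x) = 7.39*-6.07 = -44.8573
Total = -44.8573 - 6.3383 = -51.1956


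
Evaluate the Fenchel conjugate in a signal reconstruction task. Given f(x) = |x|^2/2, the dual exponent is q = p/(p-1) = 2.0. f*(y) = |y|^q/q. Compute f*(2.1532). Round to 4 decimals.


The conjugate exponent q satisfies 1/p + 1/q = 1.
p = 2, so q = 2/(2 - 1) = 2.0
|y|^q = 2.1532^2.0 = 4.6363
f*(2.1532) = 4.6363 / 2.0 = 2.3181


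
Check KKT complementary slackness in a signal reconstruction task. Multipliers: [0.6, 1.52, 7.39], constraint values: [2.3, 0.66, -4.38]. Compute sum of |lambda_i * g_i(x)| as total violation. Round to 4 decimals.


KKT complementary slackness check:
lambda_1 * g_1 = 0.6 * 2.3 = 1.38
lambda_2 * g_2 = 1.52 * 0.66 = 1.0032
lambda_3 * g_3 = 7.39 * -4.38 = -32.3682
Total violation = 1.38 + 1.0032 + 32.3682 = 34.7514


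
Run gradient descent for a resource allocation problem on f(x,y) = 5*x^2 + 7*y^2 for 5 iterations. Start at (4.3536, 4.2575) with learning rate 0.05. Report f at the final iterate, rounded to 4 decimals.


Gradient descent on f(x,y) = 5*x^2 + 7*y^2.
Starting point: (4.3536, 4.2575), alpha = 0.05
Step 1: grad_x = 2*5*4.3536 = 43.536, grad_y = 2*7*4.2575 = 59.605
  x_1 = 4.3536 - 0.05*43.536 = 2.1768
  y_1 = 4.2575 - 0.05*59.605 = 1.2773
Step 2: grad_x = 2*5*2.1768 = 21.768, grad_y = 2*7*1.2773 = 17.8815
  x_2 = 2.1768 - 0.05*21.768 = 1.0884
  y_2 = 1.2773 - 0.05*17.8815 = 0.3832
Step 3: grad_x = 2*5*1.0884 = 10.884, grad_y = 2*7*0.3832 = 5.3645
  x_3 = 1.0884 - 0.05*10.884 = 0.5442
  y_3 = 0.3832 - 0.05*5.3645 = 0.115
Step 4: grad_x = 2*5*0.5442 = 5.442, grad_y = 2*7*0.115 = 1.6093
  x_4 = 0.5442 - 0.05*5.442 = 0.2721
  y_4 = 0.115 - 0.05*1.6093 = 0.0345
Step 5: grad_x = 2*5*0.2721 = 2.721, grad_y = 2*7*0.0345 = 0.4828
  x_5 = 0.2721 - 0.05*2.721 = 0.1361
  y_5 = 0.0345 - 0.05*0.4828 = 0.0103
f(0.1361, 0.0103) = 5*0.1361^2 + 7*0.0103^2 = 0.0933


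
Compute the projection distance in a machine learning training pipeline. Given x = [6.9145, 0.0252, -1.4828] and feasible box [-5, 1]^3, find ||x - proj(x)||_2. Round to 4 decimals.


Project each component onto [-5, 1].
clip(6.9145) = 1.0, clip(0.0252) = 0.0252, clip(-1.4828) = -1.4828
Projection = [1.0, 0.0252, -1.4828]
Squared diffs: [34.9813, 0.0, 0.0]
Distance = sqrt(34.9813) = 5.9145


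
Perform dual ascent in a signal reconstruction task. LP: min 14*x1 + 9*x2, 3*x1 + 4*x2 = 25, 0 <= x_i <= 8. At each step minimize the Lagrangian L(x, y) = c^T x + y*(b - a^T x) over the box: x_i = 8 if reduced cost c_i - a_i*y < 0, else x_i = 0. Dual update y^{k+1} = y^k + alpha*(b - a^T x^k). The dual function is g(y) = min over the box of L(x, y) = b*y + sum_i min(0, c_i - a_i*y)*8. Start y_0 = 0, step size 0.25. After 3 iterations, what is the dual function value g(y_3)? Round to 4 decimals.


Dual ascent for LP: min 14*x1 + 9*x2, 3*x1 + 4*x2 = 25, 0 <= x_i <= 8
Step 1: y^k = 0.0, reduced costs: (14.0, 9.0)
  x^k = (0.0, 0.0), subgradient = b - a^T x = 25.0
  y^{k+1} = 0.0 + 0.25*25.0 = 6.25
Step 2: y^k = 6.25, reduced costs: (-4.75, -16.0)
  x^k = (8.0, 8.0), subgradient = b - a^T x = -31.0
  y^{k+1} = 6.25 + 0.25*-31.0 = -1.5
Step 3: y^k = -1.5, reduced costs: (18.5, 15.0)
  x^k = (0.0, 0.0), subgradient = b - a^T x = 25.0
  y^{k+1} = -1.5 + 0.25*25.0 = 4.75
Dual objective at y_3 = 4.75: reduced costs (-0.25, -10.0), box minimizer x = (8.0, 8.0)
g(y_3) = b*y + (c1 - a1*y)*x1 + (c2 - a2*y)*x2 = 25*4.75 + (-0.25)*8.0 + (-10.0)*8.0 = 118.75 - 2.0 - 80.0 = 36.75


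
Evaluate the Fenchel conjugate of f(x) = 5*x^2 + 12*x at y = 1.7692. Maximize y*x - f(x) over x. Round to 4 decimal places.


f*(y) = sup_x {y*x - a*x^2 - b*x} = sup_x {(y-b)*x - a*x^2}
FOC: (y - b) - 2a*x = 0 => x* = (y - b)/(2a)
x* = (1.7692 - 12)/(2*5) = -1.0231
f*(1.7692) = (y-b)^2/(4a) = (1.7692 - 12)^2/(4*5)
= 104.6693/20 = 5.2335


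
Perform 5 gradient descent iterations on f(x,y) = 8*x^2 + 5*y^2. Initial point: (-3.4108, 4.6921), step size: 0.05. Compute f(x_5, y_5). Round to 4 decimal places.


Gradient descent on f(x,y) = 8*x^2 + 5*y^2.
Starting point: (-3.4108, 4.6921), alpha = 0.05
Step 1: grad_x = 2*8*-3.4108 = -54.5728, grad_y = 2*5*4.6921 = 46.921
  x_1 = -3.4108 - 0.05*-54.5728 = -0.6822
  y_1 = 4.6921 - 0.05*46.921 = 2.3461
Step 2: grad_x = 2*8*-0.6822 = -10.9146, grad_y = 2*5*2.3461 = 23.4605
  x_2 = -0.6822 - 0.05*-10.9146 = -0.1364
  y_2 = 2.3461 - 0.05*23.4605 = 1.173
Step 3: grad_x = 2*8*-0.1364 = -2.1829, grad_y = 2*5*1.173 = 11.7303
  x_3 = -0.1364 - 0.05*-2.1829 = -0.0273
  y_3 = 1.173 - 0.05*11.7303 = 0.5865
Step 4: grad_x = 2*8*-0.0273 = -0.4366, grad_y = 2*5*0.5865 = 5.8651
  x_4 = -0.0273 - 0.05*-0.4366 = -0.0055
  y_4 = 0.5865 - 0.05*5.8651 = 0.2933
Step 5: grad_x = 2*8*-0.0055 = -0.0873, grad_y = 2*5*0.2933 = 2.9326
  x_5 = -0.0055 - 0.05*-0.0873 = -0.0011
  y_5 = 0.2933 - 0.05*2.9326 = 0.1466
f(-0.0011, 0.1466) = 8*(-0.0011)^2 + 5*0.1466^2 = 0.1075


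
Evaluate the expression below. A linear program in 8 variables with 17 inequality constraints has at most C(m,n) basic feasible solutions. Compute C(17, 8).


Each vertex corresponds to some choice of n active constraints out of m, so the number of vertices is at most C(m, n) = m! / (n!(m-n)!).
m = 17, n = 8
Numerator: 17 * 16 * 15 * 14 * 13 * 12 * 11 * 10
Denominator: 8! = 40320
C(17, 8) = 24310


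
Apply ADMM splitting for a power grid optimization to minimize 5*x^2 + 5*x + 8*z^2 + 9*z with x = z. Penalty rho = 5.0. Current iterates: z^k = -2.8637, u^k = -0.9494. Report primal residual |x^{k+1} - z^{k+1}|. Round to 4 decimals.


ADMM iteration with rho = 5.0, z^k = -2.8637, u^k = -0.9494
Step 1: x-update.
Minimize 5*x^2 + 5*x + (5.0/2)*(x + 2.8637 - 0.9494)^2
FOC: (2*5 + 5.0)*x = -5 + 5.0*(-2.8637 + 0.9494)
x^{k+1} = -0.9714
Step 2: z-update.
Minimize 8*z^2 + 9*z + (5.0/2)*(-0.9714 - z - 0.9494)^2
FOC: (2*8 + 5.0)*z = -9 + 5.0*(-0.9714 - 0.9494)
z^{k+1} = -0.8859
Step 3: u-update.
u^{k+1} = -0.9494 - 0.9714 + 0.8859 = -1.0349
Step 4: Primal residual = |-0.9714 + 0.8859| = 0.0855


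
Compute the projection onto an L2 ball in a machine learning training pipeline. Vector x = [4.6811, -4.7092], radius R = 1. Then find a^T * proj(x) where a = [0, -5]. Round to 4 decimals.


Step 1: Compute ||x|| (intermediates to 6 decimals).
||x|| = sqrt(4.6811^2 + (-4.7092)^2) = 6.639975
Step 2: Project.
Since ||x|| > R, scale = R/||x|| = 1/6.639975 = 0.150603, proj(x) = scale * x
proj(x) = [0.704988, -0.70922]
Step 3: Dot product.
a^T * proj(x) = 0*0.704988 - 5*(-0.70922) = 3.5461


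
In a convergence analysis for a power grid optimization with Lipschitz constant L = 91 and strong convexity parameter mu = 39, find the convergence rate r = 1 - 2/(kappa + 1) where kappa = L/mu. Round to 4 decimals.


Step 1: Compute the condition number.
kappa = L/mu = 91/39 = 2.3333
Step 2: Compute the convergence rate.
r = 1 - 2/(kappa + 1) = 1 - 2*mu/(L + mu) = (L - mu)/(L + mu) = 52/130 = 0.4


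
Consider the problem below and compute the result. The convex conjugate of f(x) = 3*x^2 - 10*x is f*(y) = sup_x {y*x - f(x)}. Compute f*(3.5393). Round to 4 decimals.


f*(y) = sup_x {y*x - a*x^2 - b*x} = sup_x {(y-b)*x - a*x^2}
FOC: (y - b) - 2a*x = 0 => x* = (y - b)/(2a)
x* = (3.5393 + 10)/(2*3) = 2.2566
f*(3.5393) = (y-b)^2/(4a) = (3.5393 + 10)^2/(4*3)
= 183.3126/12 = 15.2761


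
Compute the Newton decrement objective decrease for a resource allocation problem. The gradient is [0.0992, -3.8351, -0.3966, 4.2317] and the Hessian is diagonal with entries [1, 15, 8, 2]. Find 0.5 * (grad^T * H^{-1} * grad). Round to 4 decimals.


Step 1: H is diagonal, so H^(-1) * g = [0.0992, -0.2557, -0.0496, 2.1159].
Step 2: g^T H^(-1) g = sum_i g_i^2 / H_ii
  = (0.0992)^2/1 + (-3.8351)^2/15 + (-0.3966)^2/8 + (4.2317)^2/2
  = 0.0098 + 0.9805 + 0.0197 + 8.9536 = 9.9637
Step 3: Objective decrease = 0.5 * g^T H^(-1) g = 4.9818


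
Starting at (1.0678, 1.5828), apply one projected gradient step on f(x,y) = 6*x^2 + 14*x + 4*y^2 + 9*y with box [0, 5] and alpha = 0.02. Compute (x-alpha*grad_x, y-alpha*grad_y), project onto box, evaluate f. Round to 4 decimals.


Step 1: Compute gradient at (1.0678, 1.5828).
grad_x = 2*6*1.0678 + 14 = 26.8136
grad_y = 2*4*1.5828 + 9 = 21.6624
Step 2: Gradient step.
x_raw = 1.0678 - 0.02*26.8136 = 0.5315
y_raw = 1.5828 - 0.02*21.6624 = 1.1496
Step 3: Project onto [0, 5].
x_proj = clip(0.5315) = 0.5315
y_proj = clip(1.1496) = 1.1496
Step 4: Evaluate f.
f(0.5315, 1.1496) = 24.7684


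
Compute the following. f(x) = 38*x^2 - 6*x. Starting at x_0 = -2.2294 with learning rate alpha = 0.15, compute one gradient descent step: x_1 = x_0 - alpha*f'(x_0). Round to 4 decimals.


We compute the gradient at x_0 and apply the update.
f'(x) = 76*x - 6
f'(-2.2294) = 76*-2.2294 - 6 = -175.4344
x_1 = -2.2294 - 0.15*-175.4344 = 24.0858


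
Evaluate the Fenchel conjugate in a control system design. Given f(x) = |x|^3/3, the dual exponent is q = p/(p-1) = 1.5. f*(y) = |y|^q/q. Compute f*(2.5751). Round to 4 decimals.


The conjugate exponent q satisfies 1/p + 1/q = 1.
p = 3, so q = 3/(3 - 1) = 1.5
|y|^q = 2.5751^1.5 = 4.1323
f*(2.5751) = 4.1323 / 1.5 = 2.7549


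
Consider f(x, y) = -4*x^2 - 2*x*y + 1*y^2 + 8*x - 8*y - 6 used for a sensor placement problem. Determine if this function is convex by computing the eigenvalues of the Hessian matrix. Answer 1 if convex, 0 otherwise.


The Hessian of f(x,y) = -4*x^2 - 2*x*y + 1*y^2 + 8*x - 8*y - 6 is:
H = [[-8, -2], [-2, 2]]
Trace = -8 + 2 = -6
Determinant = -8*2 - (-2)^2 = -20
Discriminant = (-6)^2 - 4*-20 = 116.0
Eigenvalues: lambda_1 = -8.3852, lambda_2 = 2.3852
The function is not convex.

0


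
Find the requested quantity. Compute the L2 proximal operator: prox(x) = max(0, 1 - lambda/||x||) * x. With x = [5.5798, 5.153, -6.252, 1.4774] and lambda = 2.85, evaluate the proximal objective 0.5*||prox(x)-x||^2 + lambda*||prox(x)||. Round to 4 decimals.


Step 1: Compute ||x||.
||x|| = 9.9478
Step 2: Compute scaling factor.
scale = max(0, 1 - 2.85/9.9478) = 0.7135
Step 3: prox(x) = [3.9812, 3.6767, -4.4608, 1.0541]
||prox(x)|| = 7.0978
Step 4: Proximal objective.
0.5*||prox-x||^2 = 4.0613
lambda*||prox|| = 20.2287
Total = 24.2898


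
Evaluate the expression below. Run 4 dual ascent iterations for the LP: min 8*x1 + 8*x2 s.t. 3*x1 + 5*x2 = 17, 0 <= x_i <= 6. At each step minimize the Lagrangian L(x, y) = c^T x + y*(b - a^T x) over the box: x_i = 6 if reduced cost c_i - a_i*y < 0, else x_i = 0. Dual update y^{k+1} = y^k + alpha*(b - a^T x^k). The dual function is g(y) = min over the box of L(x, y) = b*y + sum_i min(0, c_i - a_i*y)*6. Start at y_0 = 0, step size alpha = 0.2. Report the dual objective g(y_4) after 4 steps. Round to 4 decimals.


Dual ascent for LP: min 8*x1 + 8*x2, 3*x1 + 5*x2 = 17, 0 <= x_i <= 6
Step 1: y^k = 0.0, reduced costs: (8.0, 8.0)
  x^k = (0.0, 0.0), subgradient = b - a^T x = 17.0
  y^{k+1} = 0.0 + 0.2*17.0 = 3.4
Step 2: y^k = 3.4, reduced costs: (-2.2, -9.0)
  x^k = (6.0, 6.0), subgradient = b - a^T x = -31.0
  y^{k+1} = 3.4 + 0.2*-31.0 = -2.8
Step 3: y^k = -2.8, reduced costs: (16.4, 22.0)
  x^k = (0.0, 0.0), subgradient = b - a^T x = 17.0
  y^{k+1} = -2.8 + 0.2*17.0 = 0.6
Step 4: y^k = 0.6, reduced costs: (6.2, 5.0)
  x^k = (0.0, 0.0), subgradient = b - a^T x = 17.0
  y^{k+1} = 0.6 + 0.2*17.0 = 4.0
Dual objective at y_4 = 4.0: reduced costs (-4.0, -12.0), box minimizer x = (6.0, 6.0)
g(y_4) = b*y + (c1 - a1*y)*x1 + (c2 - a2*y)*x2 = 17*4.0 + (-4.0)*6.0 + (-12.0)*6.0 = 68.0 - 24.0 - 72.0 = -28.0


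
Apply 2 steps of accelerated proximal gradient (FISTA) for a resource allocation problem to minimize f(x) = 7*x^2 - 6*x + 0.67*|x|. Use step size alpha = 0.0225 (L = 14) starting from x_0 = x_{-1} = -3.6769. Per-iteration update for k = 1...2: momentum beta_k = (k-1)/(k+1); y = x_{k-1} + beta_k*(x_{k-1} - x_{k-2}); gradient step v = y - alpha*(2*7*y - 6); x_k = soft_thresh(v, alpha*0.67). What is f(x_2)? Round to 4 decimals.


FISTA on f(x) = 7*x^2 - 6*x + 0.67*|x|
L = 14, alpha = 0.0225
Iteration 1: beta = 0.0, y = -3.6769 + 0.0*(-3.6769 + 3.6769) = -3.6769
  grad(y) = -57.4766, v = y - alpha*grad = -2.3837
  prox(v) = soft_thresh(-2.3837, 0.0151) = -2.3686
Iteration 2: beta = 0.3333, y = -2.3686 + 0.3333*(-2.3686 + 3.6769) = -1.9325
  grad(y) = -33.055, v = y - alpha*grad = -1.1888
  prox(v) = soft_thresh(-1.1888, 0.0151) = -1.1737
f(x_2) = 7*(-1.1737)^2 - 6*(-1.1737) + 0.67*|-1.1737| = 17.4713


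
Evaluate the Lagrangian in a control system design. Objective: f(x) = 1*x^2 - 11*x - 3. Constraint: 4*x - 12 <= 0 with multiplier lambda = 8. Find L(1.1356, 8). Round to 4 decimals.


Step 1: Evaluate f(x).
f(1.1356) = 1*1.1356^2 - 11*1.1356 - 3 = -14.202
Step 2: Evaluate g(x).
g(1.1356) = 4*1.1356 - 12 = -7.4576
Step 3: Compute Lagrangian.
L = -14.202 + 8*-7.4576 = -73.8628


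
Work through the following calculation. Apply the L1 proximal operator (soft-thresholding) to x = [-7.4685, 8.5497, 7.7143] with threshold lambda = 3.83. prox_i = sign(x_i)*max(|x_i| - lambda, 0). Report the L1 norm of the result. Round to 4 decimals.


Soft-thresholding with lambda = 3.83:
prox(-7.4685) = sign(-7.4685)*max(|-7.4685| - 3.83, 0) = -3.6385
prox(8.5497) = sign(8.5497)*max(|8.5497| - 3.83, 0) = 4.7197
prox(7.7143) = sign(7.7143)*max(|7.7143| - 3.83, 0) = 3.8843
prox(x) = [-3.6385, 4.7197, 3.8843]
||prox(x)||_1 = 3.6385 + 4.7197 + 3.8843 = 12.2425


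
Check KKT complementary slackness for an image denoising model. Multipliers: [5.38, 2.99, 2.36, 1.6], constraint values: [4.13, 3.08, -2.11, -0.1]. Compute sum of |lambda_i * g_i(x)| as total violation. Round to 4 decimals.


KKT complementary slackness check:
lambda_1 * g_1 = 5.38 * 4.13 = 22.2194
lambda_2 * g_2 = 2.99 * 3.08 = 9.2092
lambda_3 * g_3 = 2.36 * -2.11 = -4.9796
lambda_4 * g_4 = 1.6 * -0.1 = -0.16
Total violation = 22.2194 + 9.2092 + 4.9796 + 0.16 = 36.5682
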